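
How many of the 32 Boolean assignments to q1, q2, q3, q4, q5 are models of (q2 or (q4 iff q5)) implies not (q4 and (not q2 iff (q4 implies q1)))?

26

Initial set: {((q2 or (q4 iff q5)) implies not (q4 and (not q2 iff (q4 implies q1))))}.
((q2 or (q4 iff q5)) implies not (q4 and (not q2 iff (q4 implies q1)))): β-rule — branch into not (q2 or (q4 iff q5))  //  not (q4 and (not q2 iff (q4 implies q1))).
  branch 1 (add not (q2 or (q4 iff q5))):
    not (q2 or (q4 iff q5)): α-rule — add not q2, not (q4 iff q5).
    not (q4 iff q5): β-rule — branch into q4, not q5  //  not q4, q5.
      branch 1.1 (add q4, not q5):
        ○ open, literals {q2=0, q4=1, q5=0}.
      branch 1.2 (add not q4, q5):
        ○ open, literals {q2=0, q4=0, q5=1}.
  branch 2 (add not (q4 and (not q2 iff (q4 implies q1)))):
    not (q4 and (not q2 iff (q4 implies q1))): β-rule — branch into not q4  //  not (not q2 iff (q4 implies q1)).
      branch 2.1 (add not q4):
        ○ open, literals {q4=0}.
      branch 2.2 (add not (not q2 iff (q4 implies q1))):
        not (not q2 iff (q4 implies q1)): β-rule — branch into not q2, not (q4 implies q1)  //  not not q2, (q4 implies q1).
          branch 2.2.1 (add not q2, not (q4 implies q1)):
            not (q4 implies q1): α-rule — add q4, not q1.
            ○ open, literals {q1=0, q2=0, q4=1}.
          branch 2.2.2 (add not not q2, (q4 implies q1)):
            (q4 implies q1): β-rule — branch into not q4  //  q1.
              branch 2.2.2.1 (add not q4):
                ○ open, literals {q2=1, q4=0}.
              branch 2.2.2.2 (add q1):
                ○ open, literals {q1=1, q2=1}.
0 branches closed, 6 open.
Each open branch fixes some atoms; the unmentioned ones are free. Counting distinct full assignments: branch {q2=0, q4=1, q5=0} (q1, q3) contributes 4 new; branch {q2=0, q4=0, q5=1} (q1, q3) contributes 4 new; branch {q4=0} (q1, q2, q3, q5) contributes 12 new; branch {q1=0, q2=0, q4=1} (q3, q5) contributes 2 new; branch {q2=1, q4=0} (q1, q3, q5) contributes 0 new; branch {q1=1, q2=1} (q3, q4, q5) contributes 4 new. Total: 26.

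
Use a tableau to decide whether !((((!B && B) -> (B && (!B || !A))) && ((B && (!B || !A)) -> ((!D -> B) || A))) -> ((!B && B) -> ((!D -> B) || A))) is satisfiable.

Initial set: {!((((!B && B) -> (B && (!B || !A))) && ((B && (!B || !A)) -> ((!D -> B) || A))) -> ((!B && B) -> ((!D -> B) || A)))}.
!((((!B && B) -> (B && (!B || !A))) && ((B && (!B || !A)) -> ((!D -> B) || A))) -> ((!B && B) -> ((!D -> B) || A))): α-rule — add (((!B && B) -> (B && (!B || !A))) && ((B && (!B || !A)) -> ((!D -> B) || A))), !((!B && B) -> ((!D -> B) || A)).
(((!B && B) -> (B && (!B || !A))) && ((B && (!B || !A)) -> ((!D -> B) || A))): α-rule — add ((!B && B) -> (B && (!B || !A))), ((B && (!B || !A)) -> ((!D -> B) || A)).
!((!B && B) -> ((!D -> B) || A)): α-rule — add (!B && B), !((!D -> B) || A).
(!B && B): α-rule — add !B, B.
× closes — contains both B and !B.
All 1 branch closes.
Every branch closed; the formula is unsatisfiable.

Unsatisfiable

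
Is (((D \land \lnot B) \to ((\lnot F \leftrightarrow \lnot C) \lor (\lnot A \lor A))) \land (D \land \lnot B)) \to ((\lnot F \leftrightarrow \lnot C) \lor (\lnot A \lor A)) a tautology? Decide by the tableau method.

Assume the negation and expand:
Initial set: {F ((((D \land \lnot B) \to ((\lnot F \leftrightarrow \lnot C) \lor (\lnot A \lor A))) \land (D \land \lnot B)) \to ((\lnot F \leftrightarrow \lnot C) \lor (\lnot A \lor A)))}.
F ((((D \land \lnot B) \to ((\lnot F \leftrightarrow \lnot C) \lor (\lnot A \lor A))) \land (D \land \lnot B)) \to ((\lnot F \leftrightarrow \lnot C) \lor (\lnot A \lor A))): α-rule — add T (((D \land \lnot B) \to ((\lnot F \leftrightarrow \lnot C) \lor (\lnot A \lor A))) \land (D \land \lnot B)), F ((\lnot F \leftrightarrow \lnot C) \lor (\lnot A \lor A)).
T (((D \land \lnot B) \to ((\lnot F \leftrightarrow \lnot C) \lor (\lnot A \lor A))) \land (D \land \lnot B)): α-rule — add T ((D \land \lnot B) \to ((\lnot F \leftrightarrow \lnot C) \lor (\lnot A \lor A))), T (D \land \lnot B).
F ((\lnot F \leftrightarrow \lnot C) \lor (\lnot A \lor A)): α-rule — add F (\lnot F \leftrightarrow \lnot C), F (\lnot A \lor A).
T (D \land \lnot B): α-rule — add T D, T \lnot B.
F (\lnot A \lor A): α-rule — add F \lnot A, F A.
× closes — contains both A and \lnot A.
All 1 branch closes.
Every branch closed, so the negation is unsatisfiable and the formula is valid.

Valid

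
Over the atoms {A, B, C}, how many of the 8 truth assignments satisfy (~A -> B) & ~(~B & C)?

5

Initial set: {T ((~A -> B) & ~(~B & C))}.
T ((~A -> B) & ~(~B & C)): α-rule — add T (~A -> B), T ~(~B & C).
T (~A -> B): β-rule — branch into F ~A  //  T B.
  branch 1 (add F ~A):
    T ~(~B & C): β-rule — branch into F ~B  //  F C.
      branch 1.1 (add F ~B):
        ○ open, literals {A=T, B=T}.
      branch 1.2 (add F C):
        ○ open, literals {A=T, C=F}.
  branch 2 (add T B):
    T ~(~B & C): β-rule — branch into F ~B  //  F C.
      branch 2.1 (add F ~B):
        ○ open, literals {B=T}.
      branch 2.2 (add F C):
        ○ open, literals {B=T, C=F}.
0 branches closed, 4 open.
Each open branch fixes some atoms; the unmentioned ones are free. Counting distinct full assignments: branch {A=T, B=T} (C) contributes 2 new; branch {A=T, C=F} (B) contributes 1 new; branch {B=T} (A, C) contributes 2 new; branch {B=T, C=F} (A) contributes 0 new. Total: 5.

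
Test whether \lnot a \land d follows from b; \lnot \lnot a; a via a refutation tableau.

Initial set: {b; \lnot \lnot a; a; \lnot (\lnot a \land d)}.
\lnot \lnot a: drop double negation, giving a.
\lnot (\lnot a \land d): β-rule — branch into \lnot \lnot a  //  \lnot d.
  branch 1 (add \lnot \lnot a):
    ○ open, literals {a=T, b=T}.
  branch 2 (add \lnot d):
    ○ open, literals {a=T, b=T, d=F}.
0 branches closed, 2 open.
An open branch gives a countermodel: a=T, b=T (unmentioned atoms arbitrary); the premises hold there but the conclusion fails.

No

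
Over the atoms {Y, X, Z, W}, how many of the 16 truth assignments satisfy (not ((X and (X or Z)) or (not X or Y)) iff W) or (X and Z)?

10

Initial set: {T ((not ((X and (X or Z)) or (not X or Y)) iff W) or (X and Z))}.
T ((not ((X and (X or Z)) or (not X or Y)) iff W) or (X and Z)): β-rule — branch into T (not ((X and (X or Z)) or (not X or Y)) iff W)  //  T (X and Z).
  branch 1 (add T (not ((X and (X or Z)) or (not X or Y)) iff W)):
    T (not ((X and (X or Z)) or (not X or Y)) iff W): β-rule — branch into T not ((X and (X or Z)) or (not X or Y)), T W  //  F not ((X and (X or Z)) or (not X or Y)), F W.
      branch 1.1 (add T not ((X and (X or Z)) or (not X or Y)), T W):
        T not ((X and (X or Z)) or (not X or Y)): α-rule — add F (X and (X or Z)), F (not X or Y).
        F (not X or Y): α-rule — add F not X, F Y.
        F (X and (X or Z)): β-rule — branch into F X  //  F (X or Z).
          branch 1.1.1 (add F X):
            × closes — contains both X and not X.
          branch 1.1.2 (add F (X or Z)):
            F (X or Z): α-rule — add F X, F Z.
            × closes — contains both X and not X.
      branch 1.2 (add F not ((X and (X or Z)) or (not X or Y)), F W):
        F not ((X and (X or Z)) or (not X or Y)): β-rule — branch into T (X and (X or Z))  //  T (not X or Y).
          branch 1.2.1 (add T (X and (X or Z))):
            T (X and (X or Z)): α-rule — add T X, T (X or Z).
            T (X or Z): β-rule — branch into T X  //  T Z.
              branch 1.2.1.1 (add T X):
                ○ open, literals {W=0, X=1}.
              branch 1.2.1.2 (add T Z):
                ○ open, literals {W=0, X=1, Z=1}.
          branch 1.2.2 (add T (not X or Y)):
            T (not X or Y): β-rule — branch into T not X  //  T Y.
              branch 1.2.2.1 (add T not X):
                ○ open, literals {W=0, X=0}.
              branch 1.2.2.2 (add T Y):
                ○ open, literals {W=0, Y=1}.
  branch 2 (add T (X and Z)):
    T (X and Z): α-rule — add T X, T Z.
    ○ open, literals {X=1, Z=1}.
2 branches closed, 5 open.
Each open branch fixes some atoms; the unmentioned ones are free. Counting distinct full assignments: branch {W=0, X=1} (Y, Z) contributes 4 new; branch {W=0, X=1, Z=1} (Y) contributes 0 new; branch {W=0, X=0} (Y, Z) contributes 4 new; branch {W=0, Y=1} (X, Z) contributes 0 new; branch {X=1, Z=1} (Y, W) contributes 2 new. Total: 10.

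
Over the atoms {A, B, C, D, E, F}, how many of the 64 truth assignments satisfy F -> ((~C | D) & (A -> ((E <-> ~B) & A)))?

Initial set: {T (F -> ((~C | D) & (A -> ((E <-> ~B) & A))))}.
T (F -> ((~C | D) & (A -> ((E <-> ~B) & A)))): β-rule — branch into F F  //  T ((~C | D) & (A -> ((E <-> ~B) & A))).
  branch 1 (add F F):
    ○ open, literals {F=F}.
  branch 2 (add T ((~C | D) & (A -> ((E <-> ~B) & A)))):
    T ((~C | D) & (A -> ((E <-> ~B) & A))): α-rule — add T (~C | D), T (A -> ((E <-> ~B) & A)).
    T (~C | D): β-rule — branch into T ~C  //  T D.
      branch 2.1 (add T ~C):
        T (A -> ((E <-> ~B) & A)): β-rule — branch into F A  //  T ((E <-> ~B) & A).
          branch 2.1.1 (add F A):
            ○ open, literals {A=F, C=F}.
          branch 2.1.2 (add T ((E <-> ~B) & A)):
            T ((E <-> ~B) & A): α-rule — add T (E <-> ~B), T A.
            T (E <-> ~B): β-rule — branch into T E, T ~B  //  F E, F ~B.
              branch 2.1.2.1 (add T E, T ~B):
                ○ open, literals {A=T, B=F, C=F, E=T}.
              branch 2.1.2.2 (add F E, F ~B):
                ○ open, literals {A=T, B=T, C=F, E=F}.
      branch 2.2 (add T D):
        T (A -> ((E <-> ~B) & A)): β-rule — branch into F A  //  T ((E <-> ~B) & A).
          branch 2.2.1 (add F A):
            ○ open, literals {A=F, D=T}.
          branch 2.2.2 (add T ((E <-> ~B) & A)):
            T ((E <-> ~B) & A): α-rule — add T (E <-> ~B), T A.
            T (E <-> ~B): β-rule — branch into T E, T ~B  //  F E, F ~B.
              branch 2.2.2.1 (add T E, T ~B):
                ○ open, literals {A=T, B=F, D=T, E=T}.
              branch 2.2.2.2 (add F E, F ~B):
                ○ open, literals {A=T, B=T, D=T, E=F}.
0 branches closed, 7 open.
Each open branch fixes some atoms; the unmentioned ones are free. Counting distinct full assignments: branch {F=F} (A, B, C, D, E) contributes 32 new; branch {A=F, C=F} (B, D, E, F) contributes 8 new; branch {A=T, B=F, C=F, E=T} (D, F) contributes 2 new; branch {A=T, B=T, C=F, E=F} (D, F) contributes 2 new; branch {A=F, D=T} (B, C, E, F) contributes 4 new; branch {A=T, B=F, D=T, E=T} (C, F) contributes 1 new; branch {A=T, B=T, D=T, E=F} (C, F) contributes 1 new. Total: 50.

50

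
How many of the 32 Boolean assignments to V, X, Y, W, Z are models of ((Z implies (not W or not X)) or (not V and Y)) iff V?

15

Initial set: {(((Z implies (not W or not X)) or (not V and Y)) iff V)}.
(((Z implies (not W or not X)) or (not V and Y)) iff V): β-rule — branch into ((Z implies (not W or not X)) or (not V and Y)), V  //  not ((Z implies (not W or not X)) or (not V and Y)), not V.
  branch 1 (add ((Z implies (not W or not X)) or (not V and Y)), V):
    ((Z implies (not W or not X)) or (not V and Y)): β-rule — branch into (Z implies (not W or not X))  //  (not V and Y).
      branch 1.1 (add (Z implies (not W or not X))):
        (Z implies (not W or not X)): β-rule — branch into not Z  //  (not W or not X).
          branch 1.1.1 (add not Z):
            ○ open, literals {V=1, Z=0}.
          branch 1.1.2 (add (not W or not X)):
            (not W or not X): β-rule — branch into not W  //  not X.
              branch 1.1.2.1 (add not W):
                ○ open, literals {V=1, W=0}.
              branch 1.1.2.2 (add not X):
                ○ open, literals {V=1, X=0}.
      branch 1.2 (add (not V and Y)):
        (not V and Y): α-rule — add not V, Y.
        × closes — contains both V and not V.
  branch 2 (add not ((Z implies (not W or not X)) or (not V and Y)), not V):
    not ((Z implies (not W or not X)) or (not V and Y)): α-rule — add not (Z implies (not W or not X)), not (not V and Y).
    not (Z implies (not W or not X)): α-rule — add Z, not (not W or not X).
    not (not W or not X): α-rule — add not not W, not not X.
    not (not V and Y): β-rule — branch into not not V  //  not Y.
      branch 2.1 (add not not V):
        × closes — contains both V and not V.
      branch 2.2 (add not Y):
        ○ open, literals {V=0, W=1, X=1, Y=0, Z=1}.
2 branches closed, 4 open.
Each open branch fixes some atoms; the unmentioned ones are free. Counting distinct full assignments: branch {V=1, Z=0} (X, Y, W) contributes 8 new; branch {V=1, W=0} (X, Y, Z) contributes 4 new; branch {V=1, X=0} (Y, W, Z) contributes 2 new; branch {V=0, W=1, X=1, Y=0, Z=1} (none free) contributes 1 new. Total: 15.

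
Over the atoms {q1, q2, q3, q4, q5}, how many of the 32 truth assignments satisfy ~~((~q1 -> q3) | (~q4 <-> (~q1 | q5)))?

28

Initial set: {T ~~((~q1 -> q3) | (~q4 <-> (~q1 | q5)))}.
T ~~((~q1 -> q3) | (~q4 <-> (~q1 | q5))): drop double negation, giving T ((~q1 -> q3) | (~q4 <-> (~q1 | q5))).
T ((~q1 -> q3) | (~q4 <-> (~q1 | q5))): β-rule — branch into T (~q1 -> q3)  //  T (~q4 <-> (~q1 | q5)).
  branch 1 (add T (~q1 -> q3)):
    T (~q1 -> q3): β-rule — branch into F ~q1  //  T q3.
      branch 1.1 (add F ~q1):
        ○ open, literals {q1=true}.
      branch 1.2 (add T q3):
        ○ open, literals {q3=true}.
  branch 2 (add T (~q4 <-> (~q1 | q5))):
    T (~q4 <-> (~q1 | q5)): β-rule — branch into T ~q4, T (~q1 | q5)  //  F ~q4, F (~q1 | q5).
      branch 2.1 (add T ~q4, T (~q1 | q5)):
        T (~q1 | q5): β-rule — branch into T ~q1  //  T q5.
          branch 2.1.1 (add T ~q1):
            ○ open, literals {q1=false, q4=false}.
          branch 2.1.2 (add T q5):
            ○ open, literals {q4=false, q5=true}.
      branch 2.2 (add F ~q4, F (~q1 | q5)):
        F (~q1 | q5): α-rule — add F ~q1, F q5.
        ○ open, literals {q1=true, q4=true, q5=false}.
0 branches closed, 5 open.
Each open branch fixes some atoms; the unmentioned ones are free. Counting distinct full assignments: branch {q1=true} (q2, q3, q4, q5) contributes 16 new; branch {q3=true} (q1, q2, q4, q5) contributes 8 new; branch {q1=false, q4=false} (q2, q3, q5) contributes 4 new; branch {q4=false, q5=true} (q1, q2, q3) contributes 0 new; branch {q1=true, q4=true, q5=false} (q2, q3) contributes 0 new. Total: 28.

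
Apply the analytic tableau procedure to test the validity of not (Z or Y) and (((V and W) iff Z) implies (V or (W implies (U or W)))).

Assume the negation and expand:
Initial set: {not (not (Z or Y) and (((V and W) iff Z) implies (V or (W implies (U or W)))))}.
not (not (Z or Y) and (((V and W) iff Z) implies (V or (W implies (U or W))))): β-rule — branch into not not (Z or Y)  //  not (((V and W) iff Z) implies (V or (W implies (U or W)))).
  branch 1 (add not not (Z or Y)):
    not not (Z or Y): β-rule — branch into Z  //  Y.
      branch 1.1 (add Z):
        ○ open, literals {Z=1}.
      branch 1.2 (add Y):
        ○ open, literals {Y=1}.
  branch 2 (add not (((V and W) iff Z) implies (V or (W implies (U or W))))):
    not (((V and W) iff Z) implies (V or (W implies (U or W)))): α-rule — add ((V and W) iff Z), not (V or (W implies (U or W))).
    not (V or (W implies (U or W))): α-rule — add not V, not (W implies (U or W)).
    not (W implies (U or W)): α-rule — add W, not (U or W).
    not (U or W): α-rule — add not U, not W.
    × closes — contains both W and not W.
1 branch closed, 2 open.
An open branch gives a countermodel: Z=1 (unmentioned atoms arbitrary); under it the original formula is false.

Not valid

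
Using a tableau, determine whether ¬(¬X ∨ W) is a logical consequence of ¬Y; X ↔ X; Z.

Initial set: {¬Y; (X ↔ X); Z; ¬¬(¬X ∨ W)}.
(X ↔ X): β-rule — branch into X, X  //  ¬X, ¬X.
  branch 1 (add X, X):
    ¬¬(¬X ∨ W): β-rule — branch into ¬X  //  W.
      branch 1.1 (add ¬X):
        × closes — contains both X and ¬X.
      branch 1.2 (add W):
        ○ open, literals {W=true, X=true, Y=false, Z=true}.
  branch 2 (add ¬X, ¬X):
    ¬¬(¬X ∨ W): β-rule — branch into ¬X  //  W.
      branch 2.1 (add ¬X):
        ○ open, literals {X=false, Y=false, Z=true}.
      branch 2.2 (add W):
        ○ open, literals {W=true, X=false, Y=false, Z=true}.
1 branch closed, 3 open.
An open branch gives a countermodel: W=true, X=true, Y=false, Z=true (unmentioned atoms arbitrary); the premises hold there but the conclusion fails.

No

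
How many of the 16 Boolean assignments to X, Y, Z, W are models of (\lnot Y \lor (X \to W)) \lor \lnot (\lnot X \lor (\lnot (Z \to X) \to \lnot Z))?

14

Initial set: {((\lnot Y \lor (X \to W)) \lor \lnot (\lnot X \lor (\lnot (Z \to X) \to \lnot Z)))}.
((\lnot Y \lor (X \to W)) \lor \lnot (\lnot X \lor (\lnot (Z \to X) \to \lnot Z))): β-rule — branch into (\lnot Y \lor (X \to W))  //  \lnot (\lnot X \lor (\lnot (Z \to X) \to \lnot Z)).
  branch 1 (add (\lnot Y \lor (X \to W))):
    (\lnot Y \lor (X \to W)): β-rule — branch into \lnot Y  //  (X \to W).
      branch 1.1 (add \lnot Y):
        ○ open, literals {Y=false}.
      branch 1.2 (add (X \to W)):
        (X \to W): β-rule — branch into \lnot X  //  W.
          branch 1.2.1 (add \lnot X):
            ○ open, literals {X=false}.
          branch 1.2.2 (add W):
            ○ open, literals {W=true}.
  branch 2 (add \lnot (\lnot X \lor (\lnot (Z \to X) \to \lnot Z))):
    \lnot (\lnot X \lor (\lnot (Z \to X) \to \lnot Z)): α-rule — add \lnot \lnot X, \lnot (\lnot (Z \to X) \to \lnot Z).
    \lnot (\lnot (Z \to X) \to \lnot Z): α-rule — add \lnot (Z \to X), \lnot \lnot Z.
    \lnot (Z \to X): α-rule — add Z, \lnot X.
    × closes — contains both X and \lnot X.
1 branch closed, 3 open.
Each open branch fixes some atoms; the unmentioned ones are free. Counting distinct full assignments: branch {Y=false} (X, Z, W) contributes 8 new; branch {X=false} (Y, Z, W) contributes 4 new; branch {W=true} (X, Y, Z) contributes 2 new. Total: 14.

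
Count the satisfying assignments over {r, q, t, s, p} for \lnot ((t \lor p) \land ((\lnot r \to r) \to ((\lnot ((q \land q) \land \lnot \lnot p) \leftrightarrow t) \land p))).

16

Initial set: {\lnot ((t \lor p) \land ((\lnot r \to r) \to ((\lnot ((q \land q) \land \lnot \lnot p) \leftrightarrow t) \land p)))}.
\lnot ((t \lor p) \land ((\lnot r \to r) \to ((\lnot ((q \land q) \land \lnot \lnot p) \leftrightarrow t) \land p))): β-rule — branch into \lnot (t \lor p)  //  \lnot ((\lnot r \to r) \to ((\lnot ((q \land q) \land \lnot \lnot p) \leftrightarrow t) \land p)).
  branch 1 (add \lnot (t \lor p)):
    \lnot (t \lor p): α-rule — add \lnot t, \lnot p.
    ○ open, literals {p=false, t=false}.
  branch 2 (add \lnot ((\lnot r \to r) \to ((\lnot ((q \land q) \land \lnot \lnot p) \leftrightarrow t) \land p))):
    \lnot ((\lnot r \to r) \to ((\lnot ((q \land q) \land \lnot \lnot p) \leftrightarrow t) \land p)): α-rule — add (\lnot r \to r), \lnot ((\lnot ((q \land q) \land \lnot \lnot p) \leftrightarrow t) \land p).
    (\lnot r \to r): β-rule — branch into \lnot \lnot r  //  r.
      branch 2.1 (add \lnot \lnot r):
        \lnot ((\lnot ((q \land q) \land \lnot \lnot p) \leftrightarrow t) \land p): β-rule — branch into \lnot (\lnot ((q \land q) \land \lnot \lnot p) \leftrightarrow t)  //  \lnot p.
          branch 2.1.1 (add \lnot (\lnot ((q \land q) \land \lnot \lnot p) \leftrightarrow t)):
            \lnot (\lnot ((q \land q) \land \lnot \lnot p) \leftrightarrow t): β-rule — branch into \lnot ((q \land q) \land \lnot \lnot p), \lnot t  //  \lnot \lnot ((q \land q) \land \lnot \lnot p), t.
              branch 2.1.1.1 (add \lnot ((q \land q) \land \lnot \lnot p), \lnot t):
                \lnot ((q \land q) \land \lnot \lnot p): β-rule — branch into \lnot (q \land q)  //  \lnot \lnot \lnot p.
                  branch 2.1.1.1.1 (add \lnot (q \land q)):
                    \lnot (q \land q): β-rule — branch into \lnot q  //  \lnot q.
                      branch 2.1.1.1.1.1 (add \lnot q):
                        ○ open, literals {q=false, r=true, t=false}.
                      branch 2.1.1.1.1.2 (add \lnot q):
                        ○ open, literals {q=false, r=true, t=false}.
                  branch 2.1.1.1.2 (add \lnot \lnot \lnot p):
                    \lnot \lnot \lnot p: drop double negation, giving \lnot p.
                    ○ open, literals {p=false, r=true, t=false}.
              branch 2.1.1.2 (add \lnot \lnot ((q \land q) \land \lnot \lnot p), t):
                \lnot \lnot ((q \land q) \land \lnot \lnot p): α-rule — add (q \land q), \lnot \lnot p.
                (q \land q): α-rule — add q, q.
                \lnot \lnot p: drop double negation, giving p.
                ○ open, literals {p=true, q=true, r=true, t=true}.
          branch 2.1.2 (add \lnot p):
            ○ open, literals {p=false, r=true}.
      branch 2.2 (add r):
        \lnot ((\lnot ((q \land q) \land \lnot \lnot p) \leftrightarrow t) \land p): β-rule — branch into \lnot (\lnot ((q \land q) \land \lnot \lnot p) \leftrightarrow t)  //  \lnot p.
          branch 2.2.1 (add \lnot (\lnot ((q \land q) \land \lnot \lnot p) \leftrightarrow t)):
            \lnot (\lnot ((q \land q) \land \lnot \lnot p) \leftrightarrow t): β-rule — branch into \lnot ((q \land q) \land \lnot \lnot p), \lnot t  //  \lnot \lnot ((q \land q) \land \lnot \lnot p), t.
              branch 2.2.1.1 (add \lnot ((q \land q) \land \lnot \lnot p), \lnot t):
                \lnot ((q \land q) \land \lnot \lnot p): β-rule — branch into \lnot (q \land q)  //  \lnot \lnot \lnot p.
                  branch 2.2.1.1.1 (add \lnot (q \land q)):
                    \lnot (q \land q): β-rule — branch into \lnot q  //  \lnot q.
                      branch 2.2.1.1.1.1 (add \lnot q):
                        ○ open, literals {q=false, r=true, t=false}.
                      branch 2.2.1.1.1.2 (add \lnot q):
                        ○ open, literals {q=false, r=true, t=false}.
                  branch 2.2.1.1.2 (add \lnot \lnot \lnot p):
                    \lnot \lnot \lnot p: drop double negation, giving \lnot p.
                    ○ open, literals {p=false, r=true, t=false}.
              branch 2.2.1.2 (add \lnot \lnot ((q \land q) \land \lnot \lnot p), t):
                \lnot \lnot ((q \land q) \land \lnot \lnot p): α-rule — add (q \land q), \lnot \lnot p.
                (q \land q): α-rule — add q, q.
                \lnot \lnot p: drop double negation, giving p.
                ○ open, literals {p=true, q=true, r=true, t=true}.
          branch 2.2.2 (add \lnot p):
            ○ open, literals {p=false, r=true}.
0 branches closed, 11 open.
Each open branch fixes some atoms; the unmentioned ones are free. Counting distinct full assignments: branch {p=false, t=false} (r, q, s) contributes 8 new; branch {q=false, r=true, t=false} (s, p) contributes 2 new; branch {q=false, r=true, t=false} (s, p) contributes 0 new; branch {p=false, r=true, t=false} (q, s) contributes 0 new; branch {p=true, q=true, r=true, t=true} (s) contributes 2 new; branch {p=false, r=true} (q, t, s) contributes 4 new; branch {q=false, r=true, t=false} (s, p) contributes 0 new; branch {q=false, r=true, t=false} (s, p) contributes 0 new; branch {p=false, r=true, t=false} (q, s) contributes 0 new; branch {p=true, q=true, r=true, t=true} (s) contributes 0 new; branch {p=false, r=true} (q, t, s) contributes 0 new. Total: 16.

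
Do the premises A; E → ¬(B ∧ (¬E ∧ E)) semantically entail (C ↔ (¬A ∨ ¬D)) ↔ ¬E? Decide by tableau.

Initial set: {T A; T (E → ¬(B ∧ (¬E ∧ E))); F ((C ↔ (¬A ∨ ¬D)) ↔ ¬E)}.
T (E → ¬(B ∧ (¬E ∧ E))): β-rule — branch into F E  //  T ¬(B ∧ (¬E ∧ E)).
  branch 1 (add F E):
    F ((C ↔ (¬A ∨ ¬D)) ↔ ¬E): β-rule — branch into T (C ↔ (¬A ∨ ¬D)), F ¬E  //  F (C ↔ (¬A ∨ ¬D)), T ¬E.
      branch 1.1 (add T (C ↔ (¬A ∨ ¬D)), F ¬E):
        × closes — contains both E and ¬E.
      branch 1.2 (add F (C ↔ (¬A ∨ ¬D)), T ¬E):
        F (C ↔ (¬A ∨ ¬D)): β-rule — branch into T C, F (¬A ∨ ¬D)  //  F C, T (¬A ∨ ¬D).
          branch 1.2.1 (add T C, F (¬A ∨ ¬D)):
            F (¬A ∨ ¬D): α-rule — add F ¬A, F ¬D.
            ○ open, literals {A=T, C=T, D=T, E=F}.
          branch 1.2.2 (add F C, T (¬A ∨ ¬D)):
            T (¬A ∨ ¬D): β-rule — branch into T ¬A  //  T ¬D.
              branch 1.2.2.1 (add T ¬A):
                × closes — contains both A and ¬A.
              branch 1.2.2.2 (add T ¬D):
                ○ open, literals {A=T, C=F, D=F, E=F}.
  branch 2 (add T ¬(B ∧ (¬E ∧ E))):
    F ((C ↔ (¬A ∨ ¬D)) ↔ ¬E): β-rule — branch into T (C ↔ (¬A ∨ ¬D)), F ¬E  //  F (C ↔ (¬A ∨ ¬D)), T ¬E.
      branch 2.1 (add T (C ↔ (¬A ∨ ¬D)), F ¬E):
        T ¬(B ∧ (¬E ∧ E)): β-rule — branch into F B  //  F (¬E ∧ E).
          branch 2.1.1 (add F B):
            T (C ↔ (¬A ∨ ¬D)): β-rule — branch into T C, T (¬A ∨ ¬D)  //  F C, F (¬A ∨ ¬D).
              branch 2.1.1.1 (add T C, T (¬A ∨ ¬D)):
                T (¬A ∨ ¬D): β-rule — branch into T ¬A  //  T ¬D.
                  branch 2.1.1.1.1 (add T ¬A):
                    × closes — contains both A and ¬A.
                  branch 2.1.1.1.2 (add T ¬D):
                    ○ open, literals {A=T, B=F, C=T, D=F, E=T}.
              branch 2.1.1.2 (add F C, F (¬A ∨ ¬D)):
                F (¬A ∨ ¬D): α-rule — add F ¬A, F ¬D.
                ○ open, literals {A=T, B=F, C=F, D=T, E=T}.
          branch 2.1.2 (add F (¬E ∧ E)):
            T (C ↔ (¬A ∨ ¬D)): β-rule — branch into T C, T (¬A ∨ ¬D)  //  F C, F (¬A ∨ ¬D).
              branch 2.1.2.1 (add T C, T (¬A ∨ ¬D)):
                F (¬E ∧ E): β-rule — branch into F ¬E  //  F E.
                  branch 2.1.2.1.1 (add F ¬E):
                    T (¬A ∨ ¬D): β-rule — branch into T ¬A  //  T ¬D.
                      branch 2.1.2.1.1.1 (add T ¬A):
                        × closes — contains both A and ¬A.
                      branch 2.1.2.1.1.2 (add T ¬D):
                        ○ open, literals {A=T, C=T, D=F, E=T}.
                  branch 2.1.2.1.2 (add F E):
                    × closes — contains both E and ¬E.
              branch 2.1.2.2 (add F C, F (¬A ∨ ¬D)):
                F (¬A ∨ ¬D): α-rule — add F ¬A, F ¬D.
                F (¬E ∧ E): β-rule — branch into F ¬E  //  F E.
                  branch 2.1.2.2.1 (add F ¬E):
                    ○ open, literals {A=T, C=F, D=T, E=T}.
                  branch 2.1.2.2.2 (add F E):
                    × closes — contains both E and ¬E.
      branch 2.2 (add F (C ↔ (¬A ∨ ¬D)), T ¬E):
        T ¬(B ∧ (¬E ∧ E)): β-rule — branch into F B  //  F (¬E ∧ E).
          branch 2.2.1 (add F B):
            F (C ↔ (¬A ∨ ¬D)): β-rule — branch into T C, F (¬A ∨ ¬D)  //  F C, T (¬A ∨ ¬D).
              branch 2.2.1.1 (add T C, F (¬A ∨ ¬D)):
                F (¬A ∨ ¬D): α-rule — add F ¬A, F ¬D.
                ○ open, literals {A=T, B=F, C=T, D=T, E=F}.
              branch 2.2.1.2 (add F C, T (¬A ∨ ¬D)):
                T (¬A ∨ ¬D): β-rule — branch into T ¬A  //  T ¬D.
                  branch 2.2.1.2.1 (add T ¬A):
                    × closes — contains both A and ¬A.
                  branch 2.2.1.2.2 (add T ¬D):
                    ○ open, literals {A=T, B=F, C=F, D=F, E=F}.
          branch 2.2.2 (add F (¬E ∧ E)):
            F (C ↔ (¬A ∨ ¬D)): β-rule — branch into T C, F (¬A ∨ ¬D)  //  F C, T (¬A ∨ ¬D).
              branch 2.2.2.1 (add T C, F (¬A ∨ ¬D)):
                F (¬A ∨ ¬D): α-rule — add F ¬A, F ¬D.
                F (¬E ∧ E): β-rule — branch into F ¬E  //  F E.
                  branch 2.2.2.1.1 (add F ¬E):
                    × closes — contains both E and ¬E.
                  branch 2.2.2.1.2 (add F E):
                    ○ open, literals {A=T, C=T, D=T, E=F}.
              branch 2.2.2.2 (add F C, T (¬A ∨ ¬D)):
                F (¬E ∧ E): β-rule — branch into F ¬E  //  F E.
                  branch 2.2.2.2.1 (add F ¬E):
                    × closes — contains both E and ¬E.
                  branch 2.2.2.2.2 (add F E):
                    T (¬A ∨ ¬D): β-rule — branch into T ¬A  //  T ¬D.
                      branch 2.2.2.2.2.1 (add T ¬A):
                        × closes — contains both A and ¬A.
                      branch 2.2.2.2.2.2 (add T ¬D):
                        ○ open, literals {A=T, C=F, D=F, E=F}.
10 branches closed, 10 open.
An open branch gives a countermodel: A=T, C=T, D=T, E=F (unmentioned atoms arbitrary); the premises hold there but the conclusion fails.

No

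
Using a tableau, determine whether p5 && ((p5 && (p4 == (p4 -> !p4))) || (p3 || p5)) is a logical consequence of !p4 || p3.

Initial set: {T (!p4 || p3); F (p5 && ((p5 && (p4 == (p4 -> !p4))) || (p3 || p5)))}.
T (!p4 || p3): β-rule — branch into T !p4  //  T p3.
  branch 1 (add T !p4):
    F (p5 && ((p5 && (p4 == (p4 -> !p4))) || (p3 || p5))): β-rule — branch into F p5  //  F ((p5 && (p4 == (p4 -> !p4))) || (p3 || p5)).
      branch 1.1 (add F p5):
        ○ open, literals {p4=0, p5=0}.
      branch 1.2 (add F ((p5 && (p4 == (p4 -> !p4))) || (p3 || p5))):
        F ((p5 && (p4 == (p4 -> !p4))) || (p3 || p5)): α-rule — add F (p5 && (p4 == (p4 -> !p4))), F (p3 || p5).
        F (p3 || p5): α-rule — add F p3, F p5.
        F (p5 && (p4 == (p4 -> !p4))): β-rule — branch into F p5  //  F (p4 == (p4 -> !p4)).
          branch 1.2.1 (add F p5):
            ○ open, literals {p3=0, p4=0, p5=0}.
          branch 1.2.2 (add F (p4 == (p4 -> !p4))):
            F (p4 == (p4 -> !p4)): β-rule — branch into T p4, F (p4 -> !p4)  //  F p4, T (p4 -> !p4).
              branch 1.2.2.1 (add T p4, F (p4 -> !p4)):
                × closes — contains both p4 and !p4.
              branch 1.2.2.2 (add F p4, T (p4 -> !p4)):
                T (p4 -> !p4): β-rule — branch into F p4  //  T !p4.
                  branch 1.2.2.2.1 (add F p4):
                    ○ open, literals {p3=0, p4=0, p5=0}.
                  branch 1.2.2.2.2 (add T !p4):
                    ○ open, literals {p3=0, p4=0, p5=0}.
  branch 2 (add T p3):
    F (p5 && ((p5 && (p4 == (p4 -> !p4))) || (p3 || p5))): β-rule — branch into F p5  //  F ((p5 && (p4 == (p4 -> !p4))) || (p3 || p5)).
      branch 2.1 (add F p5):
        ○ open, literals {p3=1, p5=0}.
      branch 2.2 (add F ((p5 && (p4 == (p4 -> !p4))) || (p3 || p5))):
        F ((p5 && (p4 == (p4 -> !p4))) || (p3 || p5)): α-rule — add F (p5 && (p4 == (p4 -> !p4))), F (p3 || p5).
        F (p3 || p5): α-rule — add F p3, F p5.
        × closes — contains both p3 and !p3.
2 branches closed, 5 open.
An open branch gives a countermodel: p4=0, p5=0 (unmentioned atoms arbitrary); the premises hold there but the conclusion fails.

No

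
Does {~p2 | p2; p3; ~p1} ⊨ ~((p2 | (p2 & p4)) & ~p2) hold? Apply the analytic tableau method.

Yes

Initial set: {(~p2 | p2); p3; ~p1; ~~((p2 | (p2 & p4)) & ~p2)}.
~~((p2 | (p2 & p4)) & ~p2): α-rule — add (p2 | (p2 & p4)), ~p2.
(~p2 | p2): β-rule — branch into ~p2  //  p2.
  branch 1 (add ~p2):
    (p2 | (p2 & p4)): β-rule — branch into p2  //  (p2 & p4).
      branch 1.1 (add p2):
        × closes — contains both p2 and ~p2.
      branch 1.2 (add (p2 & p4)):
        (p2 & p4): α-rule — add p2, p4.
        × closes — contains both p2 and ~p2.
  branch 2 (add p2):
    × closes — contains both p2 and ~p2.
All 3 branches close.
Every branch closed, so the premises entail the conclusion.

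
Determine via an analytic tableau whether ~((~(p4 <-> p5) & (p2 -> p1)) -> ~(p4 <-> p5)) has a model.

Initial set: {T ~((~(p4 <-> p5) & (p2 -> p1)) -> ~(p4 <-> p5))}.
T ~((~(p4 <-> p5) & (p2 -> p1)) -> ~(p4 <-> p5)): α-rule — add T (~(p4 <-> p5) & (p2 -> p1)), F ~(p4 <-> p5).
T (~(p4 <-> p5) & (p2 -> p1)): α-rule — add T ~(p4 <-> p5), T (p2 -> p1).
F ~(p4 <-> p5): β-rule — branch into T p4, T p5  //  F p4, F p5.
  branch 1 (add T p4, T p5):
    T ~(p4 <-> p5): β-rule — branch into T p4, F p5  //  F p4, T p5.
      branch 1.1 (add T p4, F p5):
        × closes — contains both p5 and ~p5.
      branch 1.2 (add F p4, T p5):
        × closes — contains both p4 and ~p4.
  branch 2 (add F p4, F p5):
    T ~(p4 <-> p5): β-rule — branch into T p4, F p5  //  F p4, T p5.
      branch 2.1 (add T p4, F p5):
        × closes — contains both p4 and ~p4.
      branch 2.2 (add F p4, T p5):
        × closes — contains both p5 and ~p5.
All 4 branches close.
Every branch closed; the formula is unsatisfiable.

Unsatisfiable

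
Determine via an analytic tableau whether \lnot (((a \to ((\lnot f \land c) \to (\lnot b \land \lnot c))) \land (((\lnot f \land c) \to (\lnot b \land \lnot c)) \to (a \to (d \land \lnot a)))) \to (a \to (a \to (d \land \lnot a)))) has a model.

Initial set: {\lnot (((a \to ((\lnot f \land c) \to (\lnot b \land \lnot c))) \land (((\lnot f \land c) \to (\lnot b \land \lnot c)) \to (a \to (d \land \lnot a)))) \to (a \to (a \to (d \land \lnot a))))}.
\lnot (((a \to ((\lnot f \land c) \to (\lnot b \land \lnot c))) \land (((\lnot f \land c) \to (\lnot b \land \lnot c)) \to (a \to (d \land \lnot a)))) \to (a \to (a \to (d \land \lnot a)))): α-rule — add ((a \to ((\lnot f \land c) \to (\lnot b \land \lnot c))) \land (((\lnot f \land c) \to (\lnot b \land \lnot c)) \to (a \to (d \land \lnot a)))), \lnot (a \to (a \to (d \land \lnot a))).
((a \to ((\lnot f \land c) \to (\lnot b \land \lnot c))) \land (((\lnot f \land c) \to (\lnot b \land \lnot c)) \to (a \to (d \land \lnot a)))): α-rule — add (a \to ((\lnot f \land c) \to (\lnot b \land \lnot c))), (((\lnot f \land c) \to (\lnot b \land \lnot c)) \to (a \to (d \land \lnot a))).
\lnot (a \to (a \to (d \land \lnot a))): α-rule — add a, \lnot (a \to (d \land \lnot a)).
\lnot (a \to (d \land \lnot a)): α-rule — add a, \lnot (d \land \lnot a).
(a \to ((\lnot f \land c) \to (\lnot b \land \lnot c))): β-rule — branch into \lnot a  //  ((\lnot f \land c) \to (\lnot b \land \lnot c)).
  branch 1 (add \lnot a):
    × closes — contains both a and \lnot a.
  branch 2 (add ((\lnot f \land c) \to (\lnot b \land \lnot c))):
    (((\lnot f \land c) \to (\lnot b \land \lnot c)) \to (a \to (d \land \lnot a))): β-rule — branch into \lnot ((\lnot f \land c) \to (\lnot b \land \lnot c))  //  (a \to (d \land \lnot a)).
      branch 2.1 (add \lnot ((\lnot f \land c) \to (\lnot b \land \lnot c))):
        \lnot ((\lnot f \land c) \to (\lnot b \land \lnot c)): α-rule — add (\lnot f \land c), \lnot (\lnot b \land \lnot c).
        (\lnot f \land c): α-rule — add \lnot f, c.
        \lnot (d \land \lnot a): β-rule — branch into \lnot d  //  \lnot \lnot a.
          branch 2.1.1 (add \lnot d):
            ((\lnot f \land c) \to (\lnot b \land \lnot c)): β-rule — branch into \lnot (\lnot f \land c)  //  (\lnot b \land \lnot c).
              branch 2.1.1.1 (add \lnot (\lnot f \land c)):
                \lnot (\lnot b \land \lnot c): β-rule — branch into \lnot \lnot b  //  \lnot \lnot c.
                  branch 2.1.1.1.1 (add \lnot \lnot b):
                    \lnot (\lnot f \land c): β-rule — branch into \lnot \lnot f  //  \lnot c.
                      branch 2.1.1.1.1.1 (add \lnot \lnot f):
                        × closes — contains both f and \lnot f.
                      branch 2.1.1.1.1.2 (add \lnot c):
                        × closes — contains both c and \lnot c.
                  branch 2.1.1.1.2 (add \lnot \lnot c):
                    \lnot (\lnot f \land c): β-rule — branch into \lnot \lnot f  //  \lnot c.
                      branch 2.1.1.1.2.1 (add \lnot \lnot f):
                        × closes — contains both f and \lnot f.
                      branch 2.1.1.1.2.2 (add \lnot c):
                        × closes — contains both c and \lnot c.
              branch 2.1.1.2 (add (\lnot b \land \lnot c)):
                (\lnot b \land \lnot c): α-rule — add \lnot b, \lnot c.
                × closes — contains both c and \lnot c.
          branch 2.1.2 (add \lnot \lnot a):
            ((\lnot f \land c) \to (\lnot b \land \lnot c)): β-rule — branch into \lnot (\lnot f \land c)  //  (\lnot b \land \lnot c).
              branch 2.1.2.1 (add \lnot (\lnot f \land c)):
                \lnot (\lnot b \land \lnot c): β-rule — branch into \lnot \lnot b  //  \lnot \lnot c.
                  branch 2.1.2.1.1 (add \lnot \lnot b):
                    \lnot (\lnot f \land c): β-rule — branch into \lnot \lnot f  //  \lnot c.
                      branch 2.1.2.1.1.1 (add \lnot \lnot f):
                        × closes — contains both f and \lnot f.
                      branch 2.1.2.1.1.2 (add \lnot c):
                        × closes — contains both c and \lnot c.
                  branch 2.1.2.1.2 (add \lnot \lnot c):
                    \lnot (\lnot f \land c): β-rule — branch into \lnot \lnot f  //  \lnot c.
                      branch 2.1.2.1.2.1 (add \lnot \lnot f):
                        × closes — contains both f and \lnot f.
                      branch 2.1.2.1.2.2 (add \lnot c):
                        × closes — contains both c and \lnot c.
              branch 2.1.2.2 (add (\lnot b \land \lnot c)):
                (\lnot b \land \lnot c): α-rule — add \lnot b, \lnot c.
                × closes — contains both c and \lnot c.
      branch 2.2 (add (a \to (d \land \lnot a))):
        \lnot (d \land \lnot a): β-rule — branch into \lnot d  //  \lnot \lnot a.
          branch 2.2.1 (add \lnot d):
            ((\lnot f \land c) \to (\lnot b \land \lnot c)): β-rule — branch into \lnot (\lnot f \land c)  //  (\lnot b \land \lnot c).
              branch 2.2.1.1 (add \lnot (\lnot f \land c)):
                (a \to (d \land \lnot a)): β-rule — branch into \lnot a  //  (d \land \lnot a).
                  branch 2.2.1.1.1 (add \lnot a):
                    × closes — contains both a and \lnot a.
                  branch 2.2.1.1.2 (add (d \land \lnot a)):
                    (d \land \lnot a): α-rule — add d, \lnot a.
                    × closes — contains both d and \lnot d.
              branch 2.2.1.2 (add (\lnot b \land \lnot c)):
                (\lnot b \land \lnot c): α-rule — add \lnot b, \lnot c.
                (a \to (d \land \lnot a)): β-rule — branch into \lnot a  //  (d \land \lnot a).
                  branch 2.2.1.2.1 (add \lnot a):
                    × closes — contains both a and \lnot a.
                  branch 2.2.1.2.2 (add (d \land \lnot a)):
                    (d \land \lnot a): α-rule — add d, \lnot a.
                    × closes — contains both d and \lnot d.
          branch 2.2.2 (add \lnot \lnot a):
            ((\lnot f \land c) \to (\lnot b \land \lnot c)): β-rule — branch into \lnot (\lnot f \land c)  //  (\lnot b \land \lnot c).
              branch 2.2.2.1 (add \lnot (\lnot f \land c)):
                (a \to (d \land \lnot a)): β-rule — branch into \lnot a  //  (d \land \lnot a).
                  branch 2.2.2.1.1 (add \lnot a):
                    × closes — contains both a and \lnot a.
                  branch 2.2.2.1.2 (add (d \land \lnot a)):
                    (d \land \lnot a): α-rule — add d, \lnot a.
                    × closes — contains both a and \lnot a.
              branch 2.2.2.2 (add (\lnot b \land \lnot c)):
                (\lnot b \land \lnot c): α-rule — add \lnot b, \lnot c.
                (a \to (d \land \lnot a)): β-rule — branch into \lnot a  //  (d \land \lnot a).
                  branch 2.2.2.2.1 (add \lnot a):
                    × closes — contains both a and \lnot a.
                  branch 2.2.2.2.2 (add (d \land \lnot a)):
                    (d \land \lnot a): α-rule — add d, \lnot a.
                    × closes — contains both a and \lnot a.
All 19 branches close.
Every branch closed; the formula is unsatisfiable.

Unsatisfiable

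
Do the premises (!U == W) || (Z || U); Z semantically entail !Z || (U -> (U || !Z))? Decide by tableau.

Yes

Initial set: {T ((!U == W) || (Z || U)); T Z; F (!Z || (U -> (U || !Z)))}.
F (!Z || (U -> (U || !Z))): α-rule — add F !Z, F (U -> (U || !Z)).
F (U -> (U || !Z)): α-rule — add T U, F (U || !Z).
F (U || !Z): α-rule — add F U, F !Z.
× closes — contains both U and !U.
All 1 branch closes.
Every branch closed, so the premises entail the conclusion.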